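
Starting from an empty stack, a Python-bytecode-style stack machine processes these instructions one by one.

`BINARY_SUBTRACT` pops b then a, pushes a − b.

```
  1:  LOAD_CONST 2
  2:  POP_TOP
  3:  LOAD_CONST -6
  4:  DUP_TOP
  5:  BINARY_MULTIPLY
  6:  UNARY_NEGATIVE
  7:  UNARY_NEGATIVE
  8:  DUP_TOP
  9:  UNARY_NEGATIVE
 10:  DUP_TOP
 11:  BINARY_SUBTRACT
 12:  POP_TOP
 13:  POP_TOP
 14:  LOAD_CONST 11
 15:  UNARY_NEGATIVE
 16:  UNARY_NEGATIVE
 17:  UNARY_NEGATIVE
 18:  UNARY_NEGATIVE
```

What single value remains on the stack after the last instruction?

11

LOAD_CONST 2     2
POP_TOP          (empty)
LOAD_CONST -6    -6
DUP_TOP          -6 -6
BINARY_MULTIPLY  36
UNARY_NEGATIVE   -36
UNARY_NEGATIVE   36
DUP_TOP          36 36
UNARY_NEGATIVE   36 -36
DUP_TOP          36 -36 -36
BINARY_SUBTRACT  36 0
POP_TOP          36
POP_TOP          (empty)
LOAD_CONST 11    11
UNARY_NEGATIVE   -11
UNARY_NEGATIVE   11
UNARY_NEGATIVE   -11
UNARY_NEGATIVE   11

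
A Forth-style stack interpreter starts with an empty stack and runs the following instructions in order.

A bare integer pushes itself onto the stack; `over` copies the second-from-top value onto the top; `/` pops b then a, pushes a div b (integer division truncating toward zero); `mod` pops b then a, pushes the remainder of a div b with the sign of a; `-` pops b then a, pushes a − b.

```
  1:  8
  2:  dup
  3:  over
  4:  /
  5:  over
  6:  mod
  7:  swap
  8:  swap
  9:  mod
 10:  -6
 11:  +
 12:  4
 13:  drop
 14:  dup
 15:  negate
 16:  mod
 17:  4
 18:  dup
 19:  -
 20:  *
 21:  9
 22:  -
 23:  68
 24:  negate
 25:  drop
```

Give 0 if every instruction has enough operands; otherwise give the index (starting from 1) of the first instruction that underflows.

8      -> [8]
dup    -> [8, 8]
over   -> [8, 8, 8]
/      -> [8, 1]
over   -> [8, 1, 8]
mod    -> [8, 1]
swap   -> [1, 8]
swap   -> [8, 1]
mod    -> [0]
-6     -> [0, -6]
+      -> [-6]
4      -> [-6, 4]
drop   -> [-6]
dup    -> [-6, -6]
negate -> [-6, 6]
mod    -> [0]
4      -> [0, 4]
dup    -> [0, 4, 4]
-      -> [0, 0]
*      -> [0]
9      -> [0, 9]
-      -> [-9]
68     -> [-9, 68]
negate -> [-9, -68]
drop   -> [-9]

0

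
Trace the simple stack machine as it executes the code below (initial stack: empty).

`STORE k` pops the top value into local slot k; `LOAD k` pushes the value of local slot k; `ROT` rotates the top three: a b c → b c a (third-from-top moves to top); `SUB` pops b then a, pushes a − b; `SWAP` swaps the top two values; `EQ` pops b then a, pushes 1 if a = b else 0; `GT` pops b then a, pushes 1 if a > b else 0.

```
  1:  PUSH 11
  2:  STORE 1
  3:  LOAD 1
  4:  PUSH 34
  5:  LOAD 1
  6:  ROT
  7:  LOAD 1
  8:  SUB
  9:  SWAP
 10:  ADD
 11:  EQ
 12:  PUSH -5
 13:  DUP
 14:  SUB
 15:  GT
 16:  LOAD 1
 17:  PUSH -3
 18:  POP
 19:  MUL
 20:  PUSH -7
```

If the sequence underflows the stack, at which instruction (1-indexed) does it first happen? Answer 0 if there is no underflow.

0

PUSH 11 → 11
STORE 1 → (empty)
LOAD 1  → 11
PUSH 34 → 11 34
LOAD 1  → 11 34 11
ROT     → 34 11 11
LOAD 1  → 34 11 11 11
SUB     → 34 11 0
SWAP    → 34 0 11
ADD     → 34 11
EQ      → 0
PUSH -5 → 0 -5
DUP     → 0 -5 -5
SUB     → 0 0
GT      → 0
LOAD 1  → 0 11
PUSH -3 → 0 11 -3
POP     → 0 11
MUL     → 0
PUSH -7 → 0 -7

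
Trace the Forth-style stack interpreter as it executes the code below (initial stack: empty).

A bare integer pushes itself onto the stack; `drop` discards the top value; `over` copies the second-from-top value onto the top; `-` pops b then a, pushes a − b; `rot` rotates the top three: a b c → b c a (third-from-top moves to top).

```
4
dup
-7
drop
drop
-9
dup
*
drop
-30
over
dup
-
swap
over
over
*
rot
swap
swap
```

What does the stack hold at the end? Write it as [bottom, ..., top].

4    : 4
dup  : 4 4
-7   : 4 4 -7
drop : 4 4
drop : 4
-9   : 4 -9
dup  : 4 -9 -9
*    : 4 81
drop : 4
-30  : 4 -30
over : 4 -30 4
dup  : 4 -30 4 4
-    : 4 -30 0
swap : 4 0 -30
over : 4 0 -30 0
over : 4 0 -30 0 -30
*    : 4 0 -30 0
rot  : 4 -30 0 0
swap : 4 -30 0 0
swap : 4 -30 0 0

[4, -30, 0, 0]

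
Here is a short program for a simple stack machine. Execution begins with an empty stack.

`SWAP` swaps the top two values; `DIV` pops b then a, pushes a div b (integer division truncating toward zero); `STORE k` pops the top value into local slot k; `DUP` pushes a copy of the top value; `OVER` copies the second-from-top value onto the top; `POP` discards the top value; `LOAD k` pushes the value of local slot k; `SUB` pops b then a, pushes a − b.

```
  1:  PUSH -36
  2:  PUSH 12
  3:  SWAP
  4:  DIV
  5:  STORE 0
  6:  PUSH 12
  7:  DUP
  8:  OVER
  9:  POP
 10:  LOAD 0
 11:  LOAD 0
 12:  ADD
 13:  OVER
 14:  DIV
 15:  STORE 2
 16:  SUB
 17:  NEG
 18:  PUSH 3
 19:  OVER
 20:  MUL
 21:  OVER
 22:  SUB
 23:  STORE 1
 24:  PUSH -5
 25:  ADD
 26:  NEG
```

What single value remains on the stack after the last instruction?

PUSH -36 → -36
PUSH 12  → -36 12
SWAP     → 12 -36
DIV      → 0
STORE 0  → (empty)
PUSH 12  → 12
DUP      → 12 12
OVER     → 12 12 12
POP      → 12 12
LOAD 0   → 12 12 0
LOAD 0   → 12 12 0 0
ADD      → 12 12 0
OVER     → 12 12 0 12
DIV      → 12 12 0
STORE 2  → 12 12
SUB      → 0
NEG      → 0
PUSH 3   → 0 3
OVER     → 0 3 0
MUL      → 0 0
OVER     → 0 0 0
SUB      → 0 0
STORE 1  → 0
PUSH -5  → 0 -5
ADD      → -5
NEG      → 5

5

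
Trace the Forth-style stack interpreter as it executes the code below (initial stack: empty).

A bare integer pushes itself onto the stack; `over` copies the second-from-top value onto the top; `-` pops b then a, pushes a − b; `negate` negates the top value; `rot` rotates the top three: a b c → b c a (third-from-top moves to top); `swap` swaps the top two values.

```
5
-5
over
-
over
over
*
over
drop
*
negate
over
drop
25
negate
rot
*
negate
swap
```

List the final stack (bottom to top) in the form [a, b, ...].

5      -> 5
-5     -> 5 -5
over   -> 5 -5 5
-      -> 5 -10
over   -> 5 -10 5
over   -> 5 -10 5 -10
*      -> 5 -10 -50
over   -> 5 -10 -50 -10
drop   -> 5 -10 -50
*      -> 5 500
negate -> 5 -500
over   -> 5 -500 5
drop   -> 5 -500
25     -> 5 -500 25
negate -> 5 -500 -25
rot    -> -500 -25 5
*      -> -500 -125
negate -> -500 125
swap   -> 125 -500

[125, -500]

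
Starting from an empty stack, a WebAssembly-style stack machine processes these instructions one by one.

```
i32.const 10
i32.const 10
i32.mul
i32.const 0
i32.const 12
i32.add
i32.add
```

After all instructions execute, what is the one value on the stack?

112

i32.const 10 : 10
i32.const 10 : 10 10
i32.mul      : 100
i32.const 0  : 100 0
i32.const 12 : 100 0 12
i32.add      : 100 12
i32.add      : 112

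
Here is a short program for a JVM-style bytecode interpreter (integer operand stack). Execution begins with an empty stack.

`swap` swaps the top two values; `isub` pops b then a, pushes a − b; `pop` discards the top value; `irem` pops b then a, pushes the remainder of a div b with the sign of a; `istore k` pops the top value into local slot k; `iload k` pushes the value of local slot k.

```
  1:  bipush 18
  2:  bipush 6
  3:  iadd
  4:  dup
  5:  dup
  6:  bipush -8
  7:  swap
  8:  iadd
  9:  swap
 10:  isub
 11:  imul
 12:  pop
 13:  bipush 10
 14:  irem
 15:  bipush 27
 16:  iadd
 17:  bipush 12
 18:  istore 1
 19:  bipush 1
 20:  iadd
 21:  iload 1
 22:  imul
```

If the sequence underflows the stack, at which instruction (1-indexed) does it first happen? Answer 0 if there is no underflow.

14

bipush 18 : 18
bipush 6  : 18 6
iadd      : 24
dup       : 24 24
dup       : 24 24 24
bipush -8 : 24 24 24 -8
swap      : 24 24 -8 24
iadd      : 24 24 16
swap      : 24 16 24
isub      : 24 -8
imul      : -192
pop       : (empty)
bipush 10 : 10
irem  — needs 2 operands, stack has 1 → underflow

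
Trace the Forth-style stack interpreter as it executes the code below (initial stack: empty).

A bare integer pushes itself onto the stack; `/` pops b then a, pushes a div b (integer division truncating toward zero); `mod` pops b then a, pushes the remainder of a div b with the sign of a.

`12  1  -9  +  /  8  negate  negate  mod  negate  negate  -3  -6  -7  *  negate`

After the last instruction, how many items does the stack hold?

12     -> 12
1      -> 12 1
-9     -> 12 1 -9
+      -> 12 -8
/      -> -1
8      -> -1 8
negate -> -1 -8
negate -> -1 8
mod    -> -1
negate -> 1
negate -> -1
-3     -> -1 -3
-6     -> -1 -3 -6
-7     -> -1 -3 -6 -7
*      -> -1 -3 42
negate -> -1 -3 -42

3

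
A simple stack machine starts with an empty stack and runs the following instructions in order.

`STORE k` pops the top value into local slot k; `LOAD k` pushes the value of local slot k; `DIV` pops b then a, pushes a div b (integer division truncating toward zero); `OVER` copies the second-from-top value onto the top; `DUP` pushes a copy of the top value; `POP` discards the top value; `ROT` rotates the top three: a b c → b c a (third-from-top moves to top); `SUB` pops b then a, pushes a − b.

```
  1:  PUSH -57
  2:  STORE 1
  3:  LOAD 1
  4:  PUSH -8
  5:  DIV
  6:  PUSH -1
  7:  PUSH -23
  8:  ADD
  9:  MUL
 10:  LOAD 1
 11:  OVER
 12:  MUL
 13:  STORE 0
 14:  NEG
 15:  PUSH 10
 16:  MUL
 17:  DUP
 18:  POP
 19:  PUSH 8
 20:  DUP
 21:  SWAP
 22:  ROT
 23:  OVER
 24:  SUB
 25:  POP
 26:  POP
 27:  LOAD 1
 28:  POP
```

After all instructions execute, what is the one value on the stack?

PUSH -57 -> [-57]
STORE 1  -> []
LOAD 1   -> [-57]
PUSH -8  -> [-57, -8]
DIV      -> [7]
PUSH -1  -> [7, -1]
PUSH -23 -> [7, -1, -23]
ADD      -> [7, -24]
MUL      -> [-168]
LOAD 1   -> [-168, -57]
OVER     -> [-168, -57, -168]
MUL      -> [-168, 9576]
STORE 0  -> [-168]
NEG      -> [168]
PUSH 10  -> [168, 10]
MUL      -> [1680]
DUP      -> [1680, 1680]
POP      -> [1680]
PUSH 8   -> [1680, 8]
DUP      -> [1680, 8, 8]
SWAP     -> [1680, 8, 8]
ROT      -> [8, 8, 1680]
OVER     -> [8, 8, 1680, 8]
SUB      -> [8, 8, 1672]
POP      -> [8, 8]
POP      -> [8]
LOAD 1   -> [8, -57]
POP      -> [8]

8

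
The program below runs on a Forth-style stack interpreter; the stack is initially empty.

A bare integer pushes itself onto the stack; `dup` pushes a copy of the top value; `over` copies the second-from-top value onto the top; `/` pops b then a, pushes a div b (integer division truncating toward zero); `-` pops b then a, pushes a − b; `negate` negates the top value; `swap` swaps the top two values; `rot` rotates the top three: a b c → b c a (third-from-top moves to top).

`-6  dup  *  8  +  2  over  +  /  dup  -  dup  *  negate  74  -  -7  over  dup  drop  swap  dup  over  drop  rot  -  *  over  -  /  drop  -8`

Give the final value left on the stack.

-8

-6     → -6
dup    → -6 -6
*      → 36
8      → 36 8
+      → 44
2      → 44 2
over   → 44 2 44
+      → 44 46
/      → 0
dup    → 0 0
-      → 0
dup    → 0 0
*      → 0
negate → 0
74     → 0 74
-      → -74
-7     → -74 -7
over   → -74 -7 -74
dup    → -74 -7 -74 -74
drop   → -74 -7 -74
swap   → -74 -74 -7
dup    → -74 -74 -7 -7
over   → -74 -74 -7 -7 -7
drop   → -74 -74 -7 -7
rot    → -74 -7 -7 -74
-      → -74 -7 67
*      → -74 -469
over   → -74 -469 -74
-      → -74 -395
/      → 0
drop   → (empty)
-8     → -8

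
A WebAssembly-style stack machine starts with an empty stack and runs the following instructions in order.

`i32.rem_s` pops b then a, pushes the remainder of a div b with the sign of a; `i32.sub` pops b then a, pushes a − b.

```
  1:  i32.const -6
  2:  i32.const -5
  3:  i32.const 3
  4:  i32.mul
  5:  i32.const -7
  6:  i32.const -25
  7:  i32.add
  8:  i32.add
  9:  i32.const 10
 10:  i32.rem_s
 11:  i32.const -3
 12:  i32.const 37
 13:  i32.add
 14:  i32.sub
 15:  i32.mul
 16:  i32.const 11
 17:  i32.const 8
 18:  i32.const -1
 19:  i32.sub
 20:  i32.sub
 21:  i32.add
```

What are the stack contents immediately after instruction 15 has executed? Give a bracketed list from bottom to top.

[246]

i32.const -6   [-6]
i32.const -5   [-6, -5]
i32.const 3    [-6, -5, 3]
i32.mul        [-6, -15]
i32.const -7   [-6, -15, -7]
i32.const -25  [-6, -15, -7, -25]
i32.add        [-6, -15, -32]
i32.add        [-6, -47]
i32.const 10   [-6, -47, 10]
i32.rem_s      [-6, -7]
i32.const -3   [-6, -7, -3]
i32.const 37   [-6, -7, -3, 37]
i32.add        [-6, -7, 34]
i32.sub        [-6, -41]
i32.mul        [246]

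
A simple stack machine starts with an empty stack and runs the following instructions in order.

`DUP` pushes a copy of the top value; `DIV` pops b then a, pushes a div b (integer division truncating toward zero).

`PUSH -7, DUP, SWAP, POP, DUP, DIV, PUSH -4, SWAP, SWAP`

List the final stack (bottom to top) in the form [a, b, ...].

PUSH -7 -> -7
DUP     -> -7 -7
SWAP    -> -7 -7
POP     -> -7
DUP     -> -7 -7
DIV     -> 1
PUSH -4 -> 1 -4
SWAP    -> -4 1
SWAP    -> 1 -4

[1, -4]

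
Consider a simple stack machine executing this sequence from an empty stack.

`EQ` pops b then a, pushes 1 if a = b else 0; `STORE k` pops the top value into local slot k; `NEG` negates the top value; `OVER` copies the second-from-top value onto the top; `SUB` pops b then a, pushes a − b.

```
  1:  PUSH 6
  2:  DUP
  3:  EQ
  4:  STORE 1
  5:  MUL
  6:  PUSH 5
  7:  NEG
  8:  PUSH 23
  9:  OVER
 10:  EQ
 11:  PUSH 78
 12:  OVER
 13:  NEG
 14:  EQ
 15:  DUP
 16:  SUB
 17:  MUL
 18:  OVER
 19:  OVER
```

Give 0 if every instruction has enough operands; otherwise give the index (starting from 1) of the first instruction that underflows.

PUSH 6   6
DUP      6 6
EQ       1
STORE 1  (empty)
MUL  — needs 2 operands, stack has 0 → underflow

5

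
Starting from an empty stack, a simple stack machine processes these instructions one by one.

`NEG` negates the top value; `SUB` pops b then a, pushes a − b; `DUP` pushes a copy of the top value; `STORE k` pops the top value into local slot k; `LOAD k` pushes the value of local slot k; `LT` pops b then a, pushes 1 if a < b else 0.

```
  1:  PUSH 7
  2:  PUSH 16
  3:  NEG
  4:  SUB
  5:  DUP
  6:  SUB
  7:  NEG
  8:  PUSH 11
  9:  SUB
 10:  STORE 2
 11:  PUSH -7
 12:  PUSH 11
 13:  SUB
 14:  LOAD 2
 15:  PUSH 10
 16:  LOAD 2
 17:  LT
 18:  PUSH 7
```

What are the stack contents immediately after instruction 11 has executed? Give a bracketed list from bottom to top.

PUSH 7  : [7]
PUSH 16 : [7, 16]
NEG     : [7, -16]
SUB     : [23]
DUP     : [23, 23]
SUB     : [0]
NEG     : [0]
PUSH 11 : [0, 11]
SUB     : [-11]
STORE 2 : []
PUSH -7 : [-7]

[-7]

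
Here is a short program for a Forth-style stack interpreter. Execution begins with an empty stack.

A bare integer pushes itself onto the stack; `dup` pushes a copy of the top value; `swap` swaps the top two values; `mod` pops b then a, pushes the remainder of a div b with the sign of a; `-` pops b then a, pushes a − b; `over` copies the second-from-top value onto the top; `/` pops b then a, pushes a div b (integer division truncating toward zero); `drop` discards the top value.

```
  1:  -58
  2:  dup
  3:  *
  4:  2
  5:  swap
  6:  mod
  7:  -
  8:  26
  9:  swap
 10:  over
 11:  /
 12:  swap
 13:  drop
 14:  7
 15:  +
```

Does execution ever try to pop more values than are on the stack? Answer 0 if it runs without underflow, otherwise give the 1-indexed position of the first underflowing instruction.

7

-58  -> [-58]
dup  -> [-58, -58]
*    -> [3364]
2    -> [3364, 2]
swap -> [2, 3364]
mod  -> [2]
-  — needs 2 operands, stack has 1 → underflow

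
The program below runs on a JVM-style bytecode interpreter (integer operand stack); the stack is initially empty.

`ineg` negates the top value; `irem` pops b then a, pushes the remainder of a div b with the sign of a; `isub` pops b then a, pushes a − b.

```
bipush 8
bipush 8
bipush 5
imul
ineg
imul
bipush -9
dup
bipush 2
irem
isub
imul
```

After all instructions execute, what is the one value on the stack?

2560

bipush 8  → 8
bipush 8  → 8 8
bipush 5  → 8 8 5
imul      → 8 40
ineg      → 8 -40
imul      → -320
bipush -9 → -320 -9
dup       → -320 -9 -9
bipush 2  → -320 -9 -9 2
irem      → -320 -9 -1
isub      → -320 -8
imul      → 2560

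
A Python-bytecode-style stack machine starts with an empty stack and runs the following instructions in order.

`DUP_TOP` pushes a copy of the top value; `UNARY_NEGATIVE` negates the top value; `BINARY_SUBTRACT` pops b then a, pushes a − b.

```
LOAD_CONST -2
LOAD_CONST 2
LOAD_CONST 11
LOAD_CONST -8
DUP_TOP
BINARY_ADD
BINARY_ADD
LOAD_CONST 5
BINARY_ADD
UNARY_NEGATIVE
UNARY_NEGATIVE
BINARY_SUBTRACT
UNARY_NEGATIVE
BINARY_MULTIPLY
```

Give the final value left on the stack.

4

LOAD_CONST -2   → -2
LOAD_CONST 2    → -2 2
LOAD_CONST 11   → -2 2 11
LOAD_CONST -8   → -2 2 11 -8
DUP_TOP         → -2 2 11 -8 -8
BINARY_ADD      → -2 2 11 -16
BINARY_ADD      → -2 2 -5
LOAD_CONST 5    → -2 2 -5 5
BINARY_ADD      → -2 2 0
UNARY_NEGATIVE  → -2 2 0
UNARY_NEGATIVE  → -2 2 0
BINARY_SUBTRACT → -2 2
UNARY_NEGATIVE  → -2 -2
BINARY_MULTIPLY → 4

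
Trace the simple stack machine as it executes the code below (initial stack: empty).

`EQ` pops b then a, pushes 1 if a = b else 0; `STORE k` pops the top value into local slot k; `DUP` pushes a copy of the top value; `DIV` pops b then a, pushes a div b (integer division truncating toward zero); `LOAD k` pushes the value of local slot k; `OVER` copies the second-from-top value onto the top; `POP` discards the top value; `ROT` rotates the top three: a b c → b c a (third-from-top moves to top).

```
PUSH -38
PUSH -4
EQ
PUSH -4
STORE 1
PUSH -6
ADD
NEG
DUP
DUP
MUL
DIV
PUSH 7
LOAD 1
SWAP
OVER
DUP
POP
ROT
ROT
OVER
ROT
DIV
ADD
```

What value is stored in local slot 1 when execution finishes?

PUSH -38 -> -38
PUSH -4  -> -38 -4
EQ       -> 0
PUSH -4  -> 0 -4
STORE 1  -> 0
PUSH -6  -> 0 -6
ADD      -> -6
NEG      -> 6
DUP      -> 6 6
DUP      -> 6 6 6
MUL      -> 6 36
DIV      -> 0
PUSH 7   -> 0 7
LOAD 1   -> 0 7 -4
SWAP     -> 0 -4 7
OVER     -> 0 -4 7 -4
DUP      -> 0 -4 7 -4 -4
POP      -> 0 -4 7 -4
ROT      -> 0 7 -4 -4
ROT      -> 0 -4 -4 7
OVER     -> 0 -4 -4 7 -4
ROT      -> 0 -4 7 -4 -4
DIV      -> 0 -4 7 1
ADD      -> 0 -4 8

-4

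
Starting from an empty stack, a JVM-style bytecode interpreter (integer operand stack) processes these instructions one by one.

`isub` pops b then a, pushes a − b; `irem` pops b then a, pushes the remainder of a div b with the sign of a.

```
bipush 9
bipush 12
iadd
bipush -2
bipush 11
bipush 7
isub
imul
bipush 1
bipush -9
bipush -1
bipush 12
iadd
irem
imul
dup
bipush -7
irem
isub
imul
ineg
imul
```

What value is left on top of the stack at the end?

bipush 9  → [9]
bipush 12 → [9, 12]
iadd      → [21]
bipush -2 → [21, -2]
bipush 11 → [21, -2, 11]
bipush 7  → [21, -2, 11, 7]
isub      → [21, -2, 4]
imul      → [21, -8]
bipush 1  → [21, -8, 1]
bipush -9 → [21, -8, 1, -9]
bipush -1 → [21, -8, 1, -9, -1]
bipush 12 → [21, -8, 1, -9, -1, 12]
iadd      → [21, -8, 1, -9, 11]
irem      → [21, -8, 1, -9]
imul      → [21, -8, -9]
dup       → [21, -8, -9, -9]
bipush -7 → [21, -8, -9, -9, -7]
irem      → [21, -8, -9, -2]
isub      → [21, -8, -7]
imul      → [21, 56]
ineg      → [21, -56]
imul      → [-1176]

-1176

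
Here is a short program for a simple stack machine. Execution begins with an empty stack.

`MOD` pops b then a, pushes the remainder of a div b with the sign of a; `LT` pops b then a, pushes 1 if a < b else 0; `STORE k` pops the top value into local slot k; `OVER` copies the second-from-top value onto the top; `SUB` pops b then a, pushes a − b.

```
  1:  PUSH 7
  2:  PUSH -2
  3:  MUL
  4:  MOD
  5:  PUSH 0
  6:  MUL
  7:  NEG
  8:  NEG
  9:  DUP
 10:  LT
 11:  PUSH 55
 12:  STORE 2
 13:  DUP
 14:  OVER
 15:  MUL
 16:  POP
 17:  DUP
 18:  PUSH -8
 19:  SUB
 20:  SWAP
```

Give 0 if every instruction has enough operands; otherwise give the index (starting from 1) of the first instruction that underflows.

PUSH 7  : [7]
PUSH -2 : [7, -2]
MUL     : [-14]
MOD  — needs 2 operands, stack has 1 → underflow

4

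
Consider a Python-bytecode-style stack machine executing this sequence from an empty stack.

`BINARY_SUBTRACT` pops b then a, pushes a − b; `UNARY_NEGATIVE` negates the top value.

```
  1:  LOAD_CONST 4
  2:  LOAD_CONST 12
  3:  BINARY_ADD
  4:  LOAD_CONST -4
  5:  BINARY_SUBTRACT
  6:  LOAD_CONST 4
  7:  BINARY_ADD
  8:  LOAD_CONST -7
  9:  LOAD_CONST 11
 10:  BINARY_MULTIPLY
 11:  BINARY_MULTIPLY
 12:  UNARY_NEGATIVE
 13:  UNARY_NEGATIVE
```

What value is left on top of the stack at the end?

LOAD_CONST 4     [4]
LOAD_CONST 12    [4, 12]
BINARY_ADD       [16]
LOAD_CONST -4    [16, -4]
BINARY_SUBTRACT  [20]
LOAD_CONST 4     [20, 4]
BINARY_ADD       [24]
LOAD_CONST -7    [24, -7]
LOAD_CONST 11    [24, -7, 11]
BINARY_MULTIPLY  [24, -77]
BINARY_MULTIPLY  [-1848]
UNARY_NEGATIVE   [1848]
UNARY_NEGATIVE   [-1848]

-1848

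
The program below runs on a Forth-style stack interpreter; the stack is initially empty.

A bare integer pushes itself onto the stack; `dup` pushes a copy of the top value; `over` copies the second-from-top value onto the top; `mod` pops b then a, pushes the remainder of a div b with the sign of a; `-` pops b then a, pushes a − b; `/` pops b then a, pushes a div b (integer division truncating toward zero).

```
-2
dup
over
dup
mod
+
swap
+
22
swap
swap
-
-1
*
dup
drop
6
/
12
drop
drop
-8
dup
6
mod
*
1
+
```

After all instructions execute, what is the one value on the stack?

-2   : -2
dup  : -2 -2
over : -2 -2 -2
dup  : -2 -2 -2 -2
mod  : -2 -2 0
+    : -2 -2
swap : -2 -2
+    : -4
22   : -4 22
swap : 22 -4
swap : -4 22
-    : -26
-1   : -26 -1
*    : 26
dup  : 26 26
drop : 26
6    : 26 6
/    : 4
12   : 4 12
drop : 4
drop : (empty)
-8   : -8
dup  : -8 -8
6    : -8 -8 6
mod  : -8 -2
*    : 16
1    : 16 1
+    : 17

17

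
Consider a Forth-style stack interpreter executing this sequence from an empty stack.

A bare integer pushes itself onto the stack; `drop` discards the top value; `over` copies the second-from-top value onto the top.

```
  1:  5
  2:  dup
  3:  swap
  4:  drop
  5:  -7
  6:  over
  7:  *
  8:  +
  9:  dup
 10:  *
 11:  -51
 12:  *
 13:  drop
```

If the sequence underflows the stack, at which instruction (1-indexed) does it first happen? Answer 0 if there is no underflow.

5    → 5
dup  → 5 5
swap → 5 5
drop → 5
-7   → 5 -7
over → 5 -7 5
*    → 5 -35
+    → -30
dup  → -30 -30
*    → 900
-51  → 900 -51
*    → -45900
drop → (empty)

0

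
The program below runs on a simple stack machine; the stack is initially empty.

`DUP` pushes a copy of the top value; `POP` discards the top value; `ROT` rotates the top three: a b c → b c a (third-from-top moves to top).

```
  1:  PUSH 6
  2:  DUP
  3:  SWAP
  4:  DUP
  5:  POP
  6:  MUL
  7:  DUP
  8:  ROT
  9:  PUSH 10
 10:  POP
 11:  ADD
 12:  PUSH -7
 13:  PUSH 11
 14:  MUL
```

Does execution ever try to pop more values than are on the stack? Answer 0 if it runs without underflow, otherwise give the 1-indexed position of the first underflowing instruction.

PUSH 6 : 6
DUP    : 6 6
SWAP   : 6 6
DUP    : 6 6 6
POP    : 6 6
MUL    : 36
DUP    : 36 36
ROT  — needs 3 operands, stack has 2 → underflow

8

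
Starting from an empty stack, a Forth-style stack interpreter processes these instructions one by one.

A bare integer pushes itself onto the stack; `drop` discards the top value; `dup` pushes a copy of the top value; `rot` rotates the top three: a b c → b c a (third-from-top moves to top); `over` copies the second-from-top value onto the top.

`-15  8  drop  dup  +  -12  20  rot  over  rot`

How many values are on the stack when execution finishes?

4

-15  : -15
8    : -15 8
drop : -15
dup  : -15 -15
+    : -30
-12  : -30 -12
20   : -30 -12 20
rot  : -12 20 -30
over : -12 20 -30 20
rot  : -12 -30 20 20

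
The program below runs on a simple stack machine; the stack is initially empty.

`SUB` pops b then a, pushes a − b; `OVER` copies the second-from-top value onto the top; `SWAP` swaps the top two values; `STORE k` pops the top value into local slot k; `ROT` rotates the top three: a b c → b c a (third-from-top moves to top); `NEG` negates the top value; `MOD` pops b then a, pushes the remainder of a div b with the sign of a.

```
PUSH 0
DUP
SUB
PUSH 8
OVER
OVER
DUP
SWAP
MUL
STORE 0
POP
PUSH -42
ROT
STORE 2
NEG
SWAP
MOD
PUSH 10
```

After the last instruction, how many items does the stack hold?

2

PUSH 0    [0]
DUP       [0, 0]
SUB       [0]
PUSH 8    [0, 8]
OVER      [0, 8, 0]
OVER      [0, 8, 0, 8]
DUP       [0, 8, 0, 8, 8]
SWAP      [0, 8, 0, 8, 8]
MUL       [0, 8, 0, 64]
STORE 0   [0, 8, 0]
POP       [0, 8]
PUSH -42  [0, 8, -42]
ROT       [8, -42, 0]
STORE 2   [8, -42]
NEG       [8, 42]
SWAP      [42, 8]
MOD       [2]
PUSH 10   [2, 10]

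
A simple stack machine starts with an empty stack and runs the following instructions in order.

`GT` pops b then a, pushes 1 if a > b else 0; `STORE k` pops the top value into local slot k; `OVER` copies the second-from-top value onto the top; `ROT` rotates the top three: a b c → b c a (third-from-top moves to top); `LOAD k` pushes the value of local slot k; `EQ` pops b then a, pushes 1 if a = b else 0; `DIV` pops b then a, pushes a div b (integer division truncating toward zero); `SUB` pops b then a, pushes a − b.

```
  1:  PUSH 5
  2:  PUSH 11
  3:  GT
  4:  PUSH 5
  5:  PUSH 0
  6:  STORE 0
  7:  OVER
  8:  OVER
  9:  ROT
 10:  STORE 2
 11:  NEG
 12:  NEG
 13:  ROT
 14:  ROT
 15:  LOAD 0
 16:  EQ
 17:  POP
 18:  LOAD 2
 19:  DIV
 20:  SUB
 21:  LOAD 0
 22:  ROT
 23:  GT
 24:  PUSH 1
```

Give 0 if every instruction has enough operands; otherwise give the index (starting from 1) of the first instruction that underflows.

22

PUSH 5  → [5]
PUSH 11 → [5, 11]
GT      → [0]
PUSH 5  → [0, 5]
PUSH 0  → [0, 5, 0]
STORE 0 → [0, 5]
OVER    → [0, 5, 0]
OVER    → [0, 5, 0, 5]
ROT     → [0, 0, 5, 5]
STORE 2 → [0, 0, 5]
NEG     → [0, 0, -5]
NEG     → [0, 0, 5]
ROT     → [0, 5, 0]
ROT     → [5, 0, 0]
LOAD 0  → [5, 0, 0, 0]
EQ      → [5, 0, 1]
POP     → [5, 0]
LOAD 2  → [5, 0, 5]
DIV     → [5, 0]
SUB     → [5]
LOAD 0  → [5, 0]
ROT  — needs 3 operands, stack has 2 → underflow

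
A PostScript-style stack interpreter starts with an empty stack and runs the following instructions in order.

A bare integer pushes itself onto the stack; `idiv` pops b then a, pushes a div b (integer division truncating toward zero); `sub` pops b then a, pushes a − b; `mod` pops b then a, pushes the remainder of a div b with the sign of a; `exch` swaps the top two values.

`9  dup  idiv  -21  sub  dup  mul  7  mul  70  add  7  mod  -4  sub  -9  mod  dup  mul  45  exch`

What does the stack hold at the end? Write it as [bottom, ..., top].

[45, 16]

9     9
dup   9 9
idiv  1
-21   1 -21
sub   22
dup   22 22
mul   484
7     484 7
mul   3388
70    3388 70
add   3458
7     3458 7
mod   0
-4    0 -4
sub   4
-9    4 -9
mod   4
dup   4 4
mul   16
45    16 45
exch  45 16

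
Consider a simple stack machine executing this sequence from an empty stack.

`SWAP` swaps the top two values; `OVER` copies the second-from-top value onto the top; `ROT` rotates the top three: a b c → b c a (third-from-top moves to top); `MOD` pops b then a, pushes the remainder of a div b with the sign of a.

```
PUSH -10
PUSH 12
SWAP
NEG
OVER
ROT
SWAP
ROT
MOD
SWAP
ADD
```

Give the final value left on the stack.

PUSH -10  -10
PUSH 12   -10 12
SWAP      12 -10
NEG       12 10
OVER      12 10 12
ROT       10 12 12
SWAP      10 12 12
ROT       12 12 10
MOD       12 2
SWAP      2 12
ADD       14

14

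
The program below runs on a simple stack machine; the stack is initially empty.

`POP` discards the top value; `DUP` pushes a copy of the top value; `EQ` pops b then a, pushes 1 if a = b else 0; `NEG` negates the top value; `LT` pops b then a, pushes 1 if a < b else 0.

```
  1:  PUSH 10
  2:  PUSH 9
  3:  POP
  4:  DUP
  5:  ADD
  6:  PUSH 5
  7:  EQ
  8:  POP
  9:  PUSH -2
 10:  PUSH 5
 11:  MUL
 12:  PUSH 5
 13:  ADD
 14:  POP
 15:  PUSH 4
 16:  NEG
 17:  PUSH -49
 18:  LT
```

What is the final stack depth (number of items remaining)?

PUSH 10  → [10]
PUSH 9   → [10, 9]
POP      → [10]
DUP      → [10, 10]
ADD      → [20]
PUSH 5   → [20, 5]
EQ       → [0]
POP      → []
PUSH -2  → [-2]
PUSH 5   → [-2, 5]
MUL      → [-10]
PUSH 5   → [-10, 5]
ADD      → [-5]
POP      → []
PUSH 4   → [4]
NEG      → [-4]
PUSH -49 → [-4, -49]
LT       → [0]

1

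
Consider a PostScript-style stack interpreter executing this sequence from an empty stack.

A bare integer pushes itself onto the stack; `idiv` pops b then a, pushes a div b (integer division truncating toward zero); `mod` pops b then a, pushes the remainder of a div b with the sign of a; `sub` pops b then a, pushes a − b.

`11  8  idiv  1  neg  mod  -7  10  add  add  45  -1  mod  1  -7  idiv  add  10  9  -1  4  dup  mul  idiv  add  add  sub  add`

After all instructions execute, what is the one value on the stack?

11   → 11
8    → 11 8
idiv → 1
1    → 1 1
neg  → 1 -1
mod  → 0
-7   → 0 -7
10   → 0 -7 10
add  → 0 3
add  → 3
45   → 3 45
-1   → 3 45 -1
mod  → 3 0
1    → 3 0 1
-7   → 3 0 1 -7
idiv → 3 0 0
add  → 3 0
10   → 3 0 10
9    → 3 0 10 9
-1   → 3 0 10 9 -1
4    → 3 0 10 9 -1 4
dup  → 3 0 10 9 -1 4 4
mul  → 3 0 10 9 -1 16
idiv → 3 0 10 9 0
add  → 3 0 10 9
add  → 3 0 19
sub  → 3 -19
add  → -16

-16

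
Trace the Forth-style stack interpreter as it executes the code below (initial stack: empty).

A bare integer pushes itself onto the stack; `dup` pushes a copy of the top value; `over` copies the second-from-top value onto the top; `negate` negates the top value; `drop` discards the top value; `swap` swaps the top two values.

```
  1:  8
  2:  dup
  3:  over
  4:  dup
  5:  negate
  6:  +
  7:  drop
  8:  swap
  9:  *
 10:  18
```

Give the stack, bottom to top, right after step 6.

[8, 8, 0]

8       8
dup     8 8
over    8 8 8
dup     8 8 8 8
negate  8 8 8 -8
+       8 8 0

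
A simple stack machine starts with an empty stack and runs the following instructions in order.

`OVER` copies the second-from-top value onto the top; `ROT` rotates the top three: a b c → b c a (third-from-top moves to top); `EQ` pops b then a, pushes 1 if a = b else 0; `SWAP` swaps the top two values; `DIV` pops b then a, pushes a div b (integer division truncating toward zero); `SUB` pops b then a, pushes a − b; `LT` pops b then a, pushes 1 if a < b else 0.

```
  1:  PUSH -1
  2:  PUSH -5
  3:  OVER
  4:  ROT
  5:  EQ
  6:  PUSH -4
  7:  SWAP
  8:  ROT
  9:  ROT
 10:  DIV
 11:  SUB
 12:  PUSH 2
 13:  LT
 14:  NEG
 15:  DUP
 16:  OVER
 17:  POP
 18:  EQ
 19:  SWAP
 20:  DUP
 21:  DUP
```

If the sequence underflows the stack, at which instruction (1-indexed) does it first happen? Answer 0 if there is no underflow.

19

PUSH -1 : -1
PUSH -5 : -1 -5
OVER    : -1 -5 -1
ROT     : -5 -1 -1
EQ      : -5 1
PUSH -4 : -5 1 -4
SWAP    : -5 -4 1
ROT     : -4 1 -5
ROT     : 1 -5 -4
DIV     : 1 1
SUB     : 0
PUSH 2  : 0 2
LT      : 1
NEG     : -1
DUP     : -1 -1
OVER    : -1 -1 -1
POP     : -1 -1
EQ      : 1
SWAP  — needs 2 operands, stack has 1 → underflow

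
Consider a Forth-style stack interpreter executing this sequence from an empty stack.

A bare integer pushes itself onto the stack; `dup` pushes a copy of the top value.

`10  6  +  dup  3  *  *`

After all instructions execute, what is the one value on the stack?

768

10  → 10
6   → 10 6
+   → 16
dup → 16 16
3   → 16 16 3
*   → 16 48
*   → 768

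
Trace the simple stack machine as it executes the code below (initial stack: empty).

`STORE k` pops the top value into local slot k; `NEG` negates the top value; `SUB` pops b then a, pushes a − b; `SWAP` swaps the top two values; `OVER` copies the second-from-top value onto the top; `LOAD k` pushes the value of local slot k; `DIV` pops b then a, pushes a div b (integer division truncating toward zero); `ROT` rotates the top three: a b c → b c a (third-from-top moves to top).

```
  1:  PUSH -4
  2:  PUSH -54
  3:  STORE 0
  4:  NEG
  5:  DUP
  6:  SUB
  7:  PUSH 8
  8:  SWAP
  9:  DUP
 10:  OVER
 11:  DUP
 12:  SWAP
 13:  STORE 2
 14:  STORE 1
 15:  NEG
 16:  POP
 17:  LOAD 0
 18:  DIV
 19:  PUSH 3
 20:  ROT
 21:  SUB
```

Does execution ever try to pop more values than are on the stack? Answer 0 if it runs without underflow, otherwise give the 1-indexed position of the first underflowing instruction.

0

PUSH -4  → -4
PUSH -54 → -4 -54
STORE 0  → -4
NEG      → 4
DUP      → 4 4
SUB      → 0
PUSH 8   → 0 8
SWAP     → 8 0
DUP      → 8 0 0
OVER     → 8 0 0 0
DUP      → 8 0 0 0 0
SWAP     → 8 0 0 0 0
STORE 2  → 8 0 0 0
STORE 1  → 8 0 0
NEG      → 8 0 0
POP      → 8 0
LOAD 0   → 8 0 -54
DIV      → 8 0
PUSH 3   → 8 0 3
ROT      → 0 3 8
SUB      → 0 -5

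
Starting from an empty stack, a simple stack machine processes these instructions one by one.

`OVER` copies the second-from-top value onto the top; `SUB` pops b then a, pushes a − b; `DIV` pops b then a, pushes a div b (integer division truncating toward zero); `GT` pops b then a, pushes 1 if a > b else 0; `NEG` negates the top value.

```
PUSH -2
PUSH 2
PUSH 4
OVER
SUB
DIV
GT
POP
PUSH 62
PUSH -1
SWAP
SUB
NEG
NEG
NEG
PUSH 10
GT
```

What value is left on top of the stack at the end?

1

PUSH -2 : -2
PUSH 2  : -2 2
PUSH 4  : -2 2 4
OVER    : -2 2 4 2
SUB     : -2 2 2
DIV     : -2 1
GT      : 0
POP     : (empty)
PUSH 62 : 62
PUSH -1 : 62 -1
SWAP    : -1 62
SUB     : -63
NEG     : 63
NEG     : -63
NEG     : 63
PUSH 10 : 63 10
GT      : 1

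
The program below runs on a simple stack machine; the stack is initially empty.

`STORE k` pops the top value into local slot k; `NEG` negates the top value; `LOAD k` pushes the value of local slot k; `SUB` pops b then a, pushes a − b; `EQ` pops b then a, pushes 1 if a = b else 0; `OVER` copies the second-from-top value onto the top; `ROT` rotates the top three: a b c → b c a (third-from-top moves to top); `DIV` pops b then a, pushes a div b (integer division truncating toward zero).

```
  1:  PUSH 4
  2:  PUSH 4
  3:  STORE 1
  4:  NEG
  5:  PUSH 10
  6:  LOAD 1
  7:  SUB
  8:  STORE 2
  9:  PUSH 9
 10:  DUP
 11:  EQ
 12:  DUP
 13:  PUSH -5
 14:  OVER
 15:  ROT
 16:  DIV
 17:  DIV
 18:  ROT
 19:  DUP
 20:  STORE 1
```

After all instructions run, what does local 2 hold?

6

PUSH 4  : [4]
PUSH 4  : [4, 4]
STORE 1 : [4]
NEG     : [-4]
PUSH 10 : [-4, 10]
LOAD 1  : [-4, 10, 4]
SUB     : [-4, 6]
STORE 2 : [-4]
PUSH 9  : [-4, 9]
DUP     : [-4, 9, 9]
EQ      : [-4, 1]
DUP     : [-4, 1, 1]
PUSH -5 : [-4, 1, 1, -5]
OVER    : [-4, 1, 1, -5, 1]
ROT     : [-4, 1, -5, 1, 1]
DIV     : [-4, 1, -5, 1]
DIV     : [-4, 1, -5]
ROT     : [1, -5, -4]
DUP     : [1, -5, -4, -4]
STORE 1 : [1, -5, -4]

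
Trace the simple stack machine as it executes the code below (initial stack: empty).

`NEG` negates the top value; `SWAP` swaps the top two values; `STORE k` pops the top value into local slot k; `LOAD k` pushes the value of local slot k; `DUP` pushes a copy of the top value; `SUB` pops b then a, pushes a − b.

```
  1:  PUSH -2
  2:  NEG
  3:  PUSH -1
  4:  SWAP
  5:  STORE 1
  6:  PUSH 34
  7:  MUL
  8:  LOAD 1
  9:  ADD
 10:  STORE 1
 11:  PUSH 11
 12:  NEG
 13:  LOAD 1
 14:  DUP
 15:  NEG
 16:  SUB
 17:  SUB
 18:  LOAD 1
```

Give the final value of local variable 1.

PUSH -2 → -2
NEG     → 2
PUSH -1 → 2 -1
SWAP    → -1 2
STORE 1 → -1
PUSH 34 → -1 34
MUL     → -34
LOAD 1  → -34 2
ADD     → -32
STORE 1 → (empty)
PUSH 11 → 11
NEG     → -11
LOAD 1  → -11 -32
DUP     → -11 -32 -32
NEG     → -11 -32 32
SUB     → -11 -64
SUB     → 53
LOAD 1  → 53 -32

-32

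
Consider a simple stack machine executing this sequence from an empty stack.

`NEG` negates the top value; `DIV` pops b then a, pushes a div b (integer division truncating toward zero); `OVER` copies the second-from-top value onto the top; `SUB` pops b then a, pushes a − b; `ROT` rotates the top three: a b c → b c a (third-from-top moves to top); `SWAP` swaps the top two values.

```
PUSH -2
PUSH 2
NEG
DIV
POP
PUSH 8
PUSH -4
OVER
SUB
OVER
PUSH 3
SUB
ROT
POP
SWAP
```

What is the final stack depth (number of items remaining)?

2

PUSH -2  [-2]
PUSH 2   [-2, 2]
NEG      [-2, -2]
DIV      [1]
POP      []
PUSH 8   [8]
PUSH -4  [8, -4]
OVER     [8, -4, 8]
SUB      [8, -12]
OVER     [8, -12, 8]
PUSH 3   [8, -12, 8, 3]
SUB      [8, -12, 5]
ROT      [-12, 5, 8]
POP      [-12, 5]
SWAP     [5, -12]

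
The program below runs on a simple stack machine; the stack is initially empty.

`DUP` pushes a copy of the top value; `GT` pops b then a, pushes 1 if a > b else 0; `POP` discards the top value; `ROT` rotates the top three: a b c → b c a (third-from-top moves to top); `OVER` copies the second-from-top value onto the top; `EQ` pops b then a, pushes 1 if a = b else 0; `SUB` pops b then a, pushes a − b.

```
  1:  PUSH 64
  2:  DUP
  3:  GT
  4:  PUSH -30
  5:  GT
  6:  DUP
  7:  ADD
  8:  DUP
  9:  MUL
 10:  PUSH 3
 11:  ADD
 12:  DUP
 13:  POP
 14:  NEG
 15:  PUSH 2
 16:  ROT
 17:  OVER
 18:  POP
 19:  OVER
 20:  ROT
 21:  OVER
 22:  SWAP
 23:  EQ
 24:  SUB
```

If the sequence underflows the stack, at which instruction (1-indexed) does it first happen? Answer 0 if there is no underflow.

PUSH 64  : 64
DUP      : 64 64
GT       : 0
PUSH -30 : 0 -30
GT       : 1
DUP      : 1 1
ADD      : 2
DUP      : 2 2
MUL      : 4
PUSH 3   : 4 3
ADD      : 7
DUP      : 7 7
POP      : 7
NEG      : -7
PUSH 2   : -7 2
ROT  — needs 3 operands, stack has 2 → underflow

16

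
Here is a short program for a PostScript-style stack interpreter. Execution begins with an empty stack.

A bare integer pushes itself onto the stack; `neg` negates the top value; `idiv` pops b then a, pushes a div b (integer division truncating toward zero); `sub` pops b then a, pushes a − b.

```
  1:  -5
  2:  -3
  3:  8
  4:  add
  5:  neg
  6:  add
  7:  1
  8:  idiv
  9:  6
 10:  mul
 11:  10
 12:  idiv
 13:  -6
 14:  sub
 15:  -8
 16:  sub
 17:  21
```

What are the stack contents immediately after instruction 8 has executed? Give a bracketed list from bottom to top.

[-10]

-5   -> -5
-3   -> -5 -3
8    -> -5 -3 8
add  -> -5 5
neg  -> -5 -5
add  -> -10
1    -> -10 1
idiv -> -10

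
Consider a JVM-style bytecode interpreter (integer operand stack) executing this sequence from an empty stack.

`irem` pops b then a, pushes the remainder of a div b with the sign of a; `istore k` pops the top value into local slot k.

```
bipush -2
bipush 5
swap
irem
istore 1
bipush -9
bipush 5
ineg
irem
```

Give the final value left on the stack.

bipush -2 → [-2]
bipush 5  → [-2, 5]
swap      → [5, -2]
irem      → [1]
istore 1  → []
bipush -9 → [-9]
bipush 5  → [-9, 5]
ineg      → [-9, -5]
irem      → [-4]

-4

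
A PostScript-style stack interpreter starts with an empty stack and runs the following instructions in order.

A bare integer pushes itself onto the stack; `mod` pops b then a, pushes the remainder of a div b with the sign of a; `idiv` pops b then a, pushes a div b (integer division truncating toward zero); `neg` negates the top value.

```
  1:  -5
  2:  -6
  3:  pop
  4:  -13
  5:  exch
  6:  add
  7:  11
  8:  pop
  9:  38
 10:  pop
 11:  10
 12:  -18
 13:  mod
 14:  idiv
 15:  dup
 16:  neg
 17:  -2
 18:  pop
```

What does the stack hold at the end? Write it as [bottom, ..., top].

-5   : [-5]
-6   : [-5, -6]
pop  : [-5]
-13  : [-5, -13]
exch : [-13, -5]
add  : [-18]
11   : [-18, 11]
pop  : [-18]
38   : [-18, 38]
pop  : [-18]
10   : [-18, 10]
-18  : [-18, 10, -18]
mod  : [-18, 10]
idiv : [-1]
dup  : [-1, -1]
neg  : [-1, 1]
-2   : [-1, 1, -2]
pop  : [-1, 1]

[-1, 1]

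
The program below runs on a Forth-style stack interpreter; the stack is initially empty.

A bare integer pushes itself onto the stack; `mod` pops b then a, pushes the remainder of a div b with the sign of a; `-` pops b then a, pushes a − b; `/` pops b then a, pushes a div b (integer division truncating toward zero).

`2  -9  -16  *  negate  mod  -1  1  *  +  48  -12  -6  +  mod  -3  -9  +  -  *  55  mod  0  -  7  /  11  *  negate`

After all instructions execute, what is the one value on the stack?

-33

2      : 2
-9     : 2 -9
-16    : 2 -9 -16
*      : 2 144
negate : 2 -144
mod    : 2
-1     : 2 -1
1      : 2 -1 1
*      : 2 -1
+      : 1
48     : 1 48
-12    : 1 48 -12
-6     : 1 48 -12 -6
+      : 1 48 -18
mod    : 1 12
-3     : 1 12 -3
-9     : 1 12 -3 -9
+      : 1 12 -12
-      : 1 24
*      : 24
55     : 24 55
mod    : 24
0      : 24 0
-      : 24
7      : 24 7
/      : 3
11     : 3 11
*      : 33
negate : -33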